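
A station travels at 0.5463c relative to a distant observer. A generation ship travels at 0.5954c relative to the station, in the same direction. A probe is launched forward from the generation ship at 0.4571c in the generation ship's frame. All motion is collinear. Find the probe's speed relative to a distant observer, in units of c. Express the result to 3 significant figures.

0.946c

First combine the probe and generation ship (S''→S'): u₁ = (0.4571 + 0.5954)/(1 + 0.4571×0.5954) = 1.0525/1.27215734 = 0.82733.
Then combine with the station (S'→S): u = (0.82733 + 0.5463)/(1 + 0.82733×0.5463) = 1.37363/1.451970379 = 0.94605.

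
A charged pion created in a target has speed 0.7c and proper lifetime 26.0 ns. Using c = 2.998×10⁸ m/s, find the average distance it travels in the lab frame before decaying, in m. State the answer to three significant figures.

Lorentz factor: γ = (1 − 0.49)^(−1/2) = 1.4003.
Lab-frame lifetime: Δt = γτ = 1.4003 × 26.0 ns = 36.408 ns.
Distance: d = vΔt = 0.7 × 2.998×10⁸ m/s × 3.6408×10^-8 s = 7.64 m.

7.64 m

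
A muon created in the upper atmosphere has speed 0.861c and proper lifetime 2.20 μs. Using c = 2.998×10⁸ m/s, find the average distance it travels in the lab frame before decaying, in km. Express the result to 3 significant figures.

γ = 1/√(1 − β²) = 1/√(1 − 0.741321) = 1/√0.258679 = 1/0.508605 = 1.9662.
Lab-frame lifetime: Δt = γτ = 1.9662 × 2.20 μs = 4.3256 μs.
Distance: d = vΔt = 0.861 × 2.998×10⁸ m/s × 4.3256×10^-6 s = 1120 m = 1.12 km.

1.12 km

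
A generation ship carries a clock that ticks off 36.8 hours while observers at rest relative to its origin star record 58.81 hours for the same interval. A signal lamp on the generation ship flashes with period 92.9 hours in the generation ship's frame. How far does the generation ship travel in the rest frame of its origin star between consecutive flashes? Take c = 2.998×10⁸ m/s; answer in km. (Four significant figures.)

1.250×10^11 km

The time-dilation ratio gives γ = 58.81/36.8 = 1.5981.
β = √(1 − 1/γ²) = 0.78003. Lab-frame period = γτ = 1.5981×92.9 hours = 148.46 hours. Distance = βc × γτ = 0.78003 × 2.998×10⁸ m/s × 534456 s = 1.2498×10^14 m = 1.250×10^11 km.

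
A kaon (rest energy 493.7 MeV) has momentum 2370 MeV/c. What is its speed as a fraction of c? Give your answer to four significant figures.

βγ = pc/(mc²) = 2370/493.7 = 4.8005.
Since γ² = 1 + (βγ)² = 24.0448, γ = √24.0448 = 4.90355, and β = (βγ)/γ = 4.8005/4.90355 = 0.9790.

0.9790c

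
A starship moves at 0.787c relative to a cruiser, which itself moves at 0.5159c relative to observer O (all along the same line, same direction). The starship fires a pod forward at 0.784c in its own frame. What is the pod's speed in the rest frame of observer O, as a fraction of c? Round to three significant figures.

0.991c

First combine the pod and starship (S''→S'): u₁ = (0.784 + 0.787)/(1 + 0.784×0.787) = 1.571/1.617008 = 0.97155.
Then combine with the cruiser (S'→S): u = (0.97155 + 0.5159)/(1 + 0.97155×0.5159) = 1.48745/1.501222645 = 0.99083.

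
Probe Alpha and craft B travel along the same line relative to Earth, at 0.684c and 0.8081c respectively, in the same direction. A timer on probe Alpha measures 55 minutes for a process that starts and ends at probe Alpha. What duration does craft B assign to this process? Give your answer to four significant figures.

Transform probe Alpha's velocity into craft B's frame: (0.684 − 0.8081)/(1 − 0.684·0.8081) = −0.1241/0.4472596, so the relative speed is 0.27747c.
At |u| = 0.27747c, γ = (1 − 0.0769896)^(−1/2) = 1.0409.
The clock on probe Alpha records proper time, so craft B measures Δt = γΔτ = 1.0409 × 55 = 57.25 minutes.

57.25 minutes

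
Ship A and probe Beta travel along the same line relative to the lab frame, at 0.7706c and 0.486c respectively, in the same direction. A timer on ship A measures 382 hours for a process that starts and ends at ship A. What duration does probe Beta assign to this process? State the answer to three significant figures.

The velocity of ship A relative to probe Beta is (0.7706 − 0.486)c / (1 − 0.7706×0.486) = 0.455c; relative speed 0.455c.
At |u| = 0.455c, γ = (1 − 0.207025)^(−1/2) = 1.123.
Ship A's interval is proper; time dilation gives Δt_B = γΔτ = 1.123 × 382 hours = 429 hours.

429 hours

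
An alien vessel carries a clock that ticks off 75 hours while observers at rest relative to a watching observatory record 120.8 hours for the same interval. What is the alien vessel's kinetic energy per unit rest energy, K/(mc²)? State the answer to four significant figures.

0.6107

From Δt = γΔτ: γ = 120.8/75 = 1.61067.
K/(mc²) = γ − 1 = 1.61067 − 1 = 0.6107.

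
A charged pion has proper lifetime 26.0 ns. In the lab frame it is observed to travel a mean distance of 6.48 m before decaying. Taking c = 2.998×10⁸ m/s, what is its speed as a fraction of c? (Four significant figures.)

Lab distance = (lab lifetime)·v = γτ·βc, so βγ = d/(cτ) = 6.480/(2.998×10⁸ × 2.600×10^-8) = 0.83132.
With βγ = 0.83132: γ² = 1 + (βγ)² = 1.691093, and β = (βγ)/γ = 0.83132/1.30042 = 0.6393.

0.6393c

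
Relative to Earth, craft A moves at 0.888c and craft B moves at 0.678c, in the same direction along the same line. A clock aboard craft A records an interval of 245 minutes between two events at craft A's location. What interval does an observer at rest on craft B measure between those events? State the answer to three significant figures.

Speed of craft A in craft B's frame: u = (v_A − v_B)/(1 − v_A v_B/c²) = (0.888 − 0.678)/(1 − 0.888×0.678) = 0.21/0.397936 = 0.52772; |u| = 0.52772c.
γ for this relative speed: γ = 1/√(1 − 0.278488) = 1.1773.
The clock on craft A records proper time, so craft B measures Δt = γΔτ = 1.1773 × 245 = 288 minutes.

288 minutes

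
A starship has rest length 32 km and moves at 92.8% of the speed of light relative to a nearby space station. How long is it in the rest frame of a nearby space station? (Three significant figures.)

γ = 1/√(1 − β²) = 1/√(1 − 0.861184) = 1/√0.138816 = 1/0.37258 = 2.684.
Length contraction: L = L₀/γ = 32/2.684 = 11.9 km.

11.9 km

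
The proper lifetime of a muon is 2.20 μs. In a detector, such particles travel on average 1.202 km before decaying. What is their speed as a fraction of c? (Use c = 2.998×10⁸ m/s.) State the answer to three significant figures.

Let x = d/(cτ) = 1202 m / (2.998×10⁸ m/s × 2.200×10^-6 s) = 1.8224. Since d = βγcτ, x = βγ = β/√(1−β²).
Solving: β² = x²/(1+x²) = 3.32114/4.32114 = 0.76858, so β = 0.877.

0.877c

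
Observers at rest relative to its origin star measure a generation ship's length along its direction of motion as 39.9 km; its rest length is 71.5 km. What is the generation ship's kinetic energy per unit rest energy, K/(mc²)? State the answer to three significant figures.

From L = L₀/γ: γ = 71.5/39.9 = 1.79198.
Since K = (γ−1)mc², K/(mc²) = 1.79198 − 1 = 0.792.

0.792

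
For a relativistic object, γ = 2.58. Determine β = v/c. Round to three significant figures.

β = √(1 − 1/γ²) = √(1 − 1/6.6564) = √0.849769 = 0.922.

0.922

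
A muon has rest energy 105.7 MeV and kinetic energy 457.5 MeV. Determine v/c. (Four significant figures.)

0.9822

K = (γ−1)mc², so γ = 1 + 457.5/105.7 = 5.3283.
Then v/c = √(1 − γ⁻²) = √(1 − 0.0352227) = √0.9647773 = 0.9822.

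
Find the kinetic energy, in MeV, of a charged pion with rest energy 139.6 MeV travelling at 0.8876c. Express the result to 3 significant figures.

Lorentz factor: γ = (1 − 0.78783376)^(−1/2) = 2.171.
Kinetic energy: K = (γ − 1)mc² = (2.171 − 1) × 139.6 MeV = 1.171 × 139.6 = 163 MeV.

163 MeV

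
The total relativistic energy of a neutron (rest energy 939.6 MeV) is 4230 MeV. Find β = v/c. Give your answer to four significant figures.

0.9750

Total energy E = γmc² gives γ = 4230/939.6 = 4.5019.
Hence β = √(1 − 1/γ²) = √(1 − 0.049341) = √0.950659 = 0.9750.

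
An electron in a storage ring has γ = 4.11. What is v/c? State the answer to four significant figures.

β = √(1 − 1/γ²) = √(1 − 1/16.8921) = √0.940801 = 0.9699.

0.9699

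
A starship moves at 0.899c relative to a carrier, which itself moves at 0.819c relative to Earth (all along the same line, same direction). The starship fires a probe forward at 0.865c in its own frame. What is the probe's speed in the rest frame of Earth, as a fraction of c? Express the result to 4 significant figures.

0.9992c

Compose velocities in two stages. Stage 1 (into S'): u₁ = (0.865+0.899)/(1+0.865×0.899) = 0.99233.
Stage 2 (into S): u = (0.99233+0.819)/(1+0.99233×0.819) = 0.99923, so the speed is 0.9992c.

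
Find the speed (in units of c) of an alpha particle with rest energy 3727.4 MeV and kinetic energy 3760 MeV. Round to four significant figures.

0.8673c

γ = 1 + K/(mc²) = 1 + 3760/3727.4 = 2.0087.
β = √(1 − 1/γ²) = √(1 − 0.247839) = √0.752161 = 0.8673.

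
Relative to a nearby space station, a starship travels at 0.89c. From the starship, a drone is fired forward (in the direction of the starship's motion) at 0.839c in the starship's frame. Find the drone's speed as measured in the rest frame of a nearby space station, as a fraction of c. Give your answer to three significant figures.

0.990c

In units of c, u = (u' + v)/(1 + u'v) with u' = 0.839 and v = 0.89.
Numerator: 0.839 + 0.89 = 1.729. Denominator: 1 + (0.839)(0.89) = 1.74671.
u = 1.729/1.74671 = 0.98986, so the speed is 0.990c.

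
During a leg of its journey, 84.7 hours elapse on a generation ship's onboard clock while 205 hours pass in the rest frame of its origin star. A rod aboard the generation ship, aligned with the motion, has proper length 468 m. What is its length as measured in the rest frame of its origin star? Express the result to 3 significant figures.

193 m

γ = Δt/Δτ = 205/84.7 = 2.42031.
L = L₀/γ = 468/2.42031 = 193 m.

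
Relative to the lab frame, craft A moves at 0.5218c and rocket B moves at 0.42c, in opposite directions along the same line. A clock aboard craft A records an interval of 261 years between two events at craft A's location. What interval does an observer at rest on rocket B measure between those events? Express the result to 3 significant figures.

Transform craft A's velocity into rocket B's frame: (0.5218 + 0.42)/(1 + 0.5218·0.42) = 0.9418/1.219156, so the relative speed is 0.7725c.
At |u| = 0.7725c, γ = (1 − 0.596756)^(−1/2) = 1.5748.
Craft A's interval is proper; time dilation gives Δt_B = γΔτ = 1.5748 × 261 years = 411 years.

411 years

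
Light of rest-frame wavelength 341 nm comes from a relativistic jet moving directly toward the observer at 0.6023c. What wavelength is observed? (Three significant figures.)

Relativistic Doppler for wavelength: λ_obs = λ_src · √((1−β)/(1+β)).
With β = 0.6023: factor = √(0.3977/1.6023) = 0.4982.
λ_obs = 341 × 0.4982 = 170 nm.

170 nm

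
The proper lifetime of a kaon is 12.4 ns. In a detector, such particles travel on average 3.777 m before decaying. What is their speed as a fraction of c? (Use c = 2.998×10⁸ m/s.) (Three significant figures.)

Let x = d/(cτ) = 3.777 m / (2.998×10⁸ m/s × 1.240×10^-8 s) = 1.016. Since d = βγcτ, x = βγ = β/√(1−β²).
Solving: β² = x²/(1+x²) = 1.03226/2.03226 = 0.507937, so β = 0.713.

0.713c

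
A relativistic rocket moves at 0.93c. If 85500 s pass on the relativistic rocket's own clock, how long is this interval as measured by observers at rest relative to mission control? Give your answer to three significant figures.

2.33×10^5 s

β² = 0.8649, so γ = 1/√0.1351 = 2.7206.
The onboard clock measures proper time, so the interval in the rest frame of mission control is dilated: Δt = γ·Δτ = 2.7206 × 85500 s = 2.33×10^5 s.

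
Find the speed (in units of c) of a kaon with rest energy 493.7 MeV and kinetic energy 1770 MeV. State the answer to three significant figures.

K = (γ−1)mc², so γ = 1 + 1770/493.7 = 4.5852.
Then v/c = √(1 − γ⁻²) = √(1 − 0.0475646) = √0.9524354 = 0.976.

0.976c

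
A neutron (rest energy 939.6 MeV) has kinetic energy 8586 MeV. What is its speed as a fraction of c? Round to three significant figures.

0.995c

K = (γ−1)mc², so γ = 1 + 8586/939.6 = 10.138.
Then v/c = √(1 − γ⁻²) = √(1 − 0.00972961) = √0.99027039 = 0.995.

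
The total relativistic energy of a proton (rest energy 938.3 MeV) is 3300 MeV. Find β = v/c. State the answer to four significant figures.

0.9587

Total energy E = γmc² gives γ = 3300/938.3 = 3.517.
Hence β = √(1 − 1/γ²) = √(1 − 0.0808454) = √0.9191546 = 0.9587.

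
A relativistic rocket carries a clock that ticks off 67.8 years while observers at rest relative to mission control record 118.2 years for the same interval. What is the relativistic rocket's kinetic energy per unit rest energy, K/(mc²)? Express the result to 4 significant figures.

The time-dilation ratio gives γ = 118.2/67.8 = 1.74336.
Since K = (γ−1)mc², K/(mc²) = 1.74336 − 1 = 0.7434.

0.7434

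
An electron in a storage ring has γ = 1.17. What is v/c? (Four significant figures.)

0.5191

β = √(1 − 1/γ²) = √(1 − 1/1.3689) = √0.269486 = 0.5191.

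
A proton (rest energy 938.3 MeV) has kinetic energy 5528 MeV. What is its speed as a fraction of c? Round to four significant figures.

γ = 1 + K/(mc²) = 1 + 5528/938.3 = 6.8915.
β = √(1 − 1/γ²) = √(1 − 0.0210558) = √0.9789442 = 0.9894.

0.9894c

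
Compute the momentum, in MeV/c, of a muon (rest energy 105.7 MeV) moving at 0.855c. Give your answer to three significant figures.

γ = 1/√(1 − β²) = 1/√(1 − 0.731025) = 1/√0.268975 = 1/0.518628 = 1.9282.
Momentum: p = γβ·mc = 1.9282 × 0.855 × 105.7 MeV/c = 174 MeV/c.

174 MeV/c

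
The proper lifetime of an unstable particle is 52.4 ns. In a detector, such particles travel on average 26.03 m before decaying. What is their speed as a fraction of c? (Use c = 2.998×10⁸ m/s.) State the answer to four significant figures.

Let x = d/(cτ) = 26.03 m / (2.998×10⁸ m/s × 5.240×10^-8 s) = 1.657. Since d = βγcτ, x = βγ = β/√(1−β²).
Solving: β² = x²/(1+x²) = 2.74565/3.74565 = 0.733024, so β = 0.8562.

0.8562c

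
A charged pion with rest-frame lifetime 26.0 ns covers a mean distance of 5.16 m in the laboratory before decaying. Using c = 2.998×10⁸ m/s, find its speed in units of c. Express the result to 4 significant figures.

Lab distance = (lab lifetime)·v = γτ·βc, so βγ = d/(cτ) = 5.160/(2.998×10⁸ × 2.600×10^-8) = 0.66198.
With βγ = 0.66198: γ² = 1 + (βγ)² = 1.438218, and β = (βγ)/γ = 0.66198/1.19926 = 0.5520.

0.5520c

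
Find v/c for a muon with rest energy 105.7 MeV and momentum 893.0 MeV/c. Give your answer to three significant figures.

0.993

βγ = pc/(mc²) = 893.0/105.7 = 8.4484.
Since γ² = 1 + (βγ)² = 72.3755, γ = √72.3755 = 8.50738, and β = (βγ)/γ = 8.4484/8.50738 = 0.993.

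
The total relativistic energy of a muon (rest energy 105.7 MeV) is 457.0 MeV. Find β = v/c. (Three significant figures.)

Total energy E = γmc² gives γ = 457.0/105.7 = 4.3236.
Hence β = √(1 − 1/γ²) = √(1 − 0.0534945) = √0.9465055 = 0.973.

0.973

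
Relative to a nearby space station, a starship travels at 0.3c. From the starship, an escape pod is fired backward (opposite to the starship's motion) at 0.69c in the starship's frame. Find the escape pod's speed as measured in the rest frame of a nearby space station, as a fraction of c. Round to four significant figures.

In units of c, u = (u' + v)/(1 + u'v) with u' = −0.69 and v = 0.3.
Numerator: −0.69 + 0.3 = −0.39. Denominator: 1 + (−0.69)(0.3) = 0.793.
u = −0.39/0.793 = −0.4918, so the speed is 0.4918c.

0.4918c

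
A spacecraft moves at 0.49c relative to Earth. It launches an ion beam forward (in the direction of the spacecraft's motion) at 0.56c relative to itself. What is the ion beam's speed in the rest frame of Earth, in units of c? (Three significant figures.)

In units of c, u = (u' + v)/(1 + u'v) with u' = 0.56 and v = 0.49.
Numerator: 0.56 + 0.49 = 1.05. Denominator: 1 + (0.56)(0.49) = 1.2744.
u = 1.05/1.2744 = 0.82392, so the speed is 0.824c.

0.824c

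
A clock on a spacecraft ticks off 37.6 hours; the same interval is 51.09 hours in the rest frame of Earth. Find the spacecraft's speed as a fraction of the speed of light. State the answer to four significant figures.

γ = Δt/Δτ = 51.09/37.6 = 1.3588.
β = √(1 − 1/γ²) = √(1 − 0.541613) = √0.458387 = 0.6770.

0.6770c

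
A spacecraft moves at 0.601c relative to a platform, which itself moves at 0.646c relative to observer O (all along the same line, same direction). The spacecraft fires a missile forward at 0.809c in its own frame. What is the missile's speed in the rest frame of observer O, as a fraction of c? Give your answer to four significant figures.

First combine the missile and spacecraft (S''→S'): u₁ = (0.809 + 0.601)/(1 + 0.809×0.601) = 1.41/1.486209 = 0.94872.
Then combine with the platform (S'→S): u = (0.94872 + 0.646)/(1 + 0.94872×0.646) = 1.59472/1.61287312 = 0.98874.

0.9887c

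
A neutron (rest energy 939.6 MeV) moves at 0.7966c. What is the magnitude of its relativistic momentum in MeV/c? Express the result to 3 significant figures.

1240 MeV/c

γ = 1/√(1 − β²) = 1/√(1 − 0.63457156) = 1/√0.36542844 = 1/0.604507 = 1.6542.
Momentum: p = γβ·mc = 1.6542 × 0.7966 × 939.6 MeV/c = 1240 MeV/c.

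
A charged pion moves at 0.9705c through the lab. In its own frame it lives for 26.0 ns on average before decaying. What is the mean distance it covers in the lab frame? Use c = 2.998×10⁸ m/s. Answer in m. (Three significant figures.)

31.4 m

With β = 0.9705, γ = 1/√(1 − 0.9705²) = 1/√0.05812975 = 4.1476.
Lab-frame lifetime: Δt = γτ = 4.1476 × 26.0 ns = 107.84 ns.
Distance: d = vΔt = 0.9705 × 2.998×10⁸ m/s × 1.0784×10^-7 s = 31.4 m.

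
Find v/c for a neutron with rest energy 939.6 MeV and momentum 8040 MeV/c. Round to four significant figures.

0.9932

βγ = pc/(mc²) = 8040/939.6 = 8.5568.
Since γ² = 1 + (βγ)² = 74.2188, γ = √74.2188 = 8.61503, and β = (βγ)/γ = 8.5568/8.61503 = 0.9932.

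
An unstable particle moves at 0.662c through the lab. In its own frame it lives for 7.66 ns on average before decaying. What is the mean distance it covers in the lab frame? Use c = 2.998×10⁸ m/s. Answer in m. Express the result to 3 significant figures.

With β = 0.662, γ = 1/√(1 − 0.662²) = 1/√0.561756 = 1.3342.
Lab-frame lifetime: Δt = γτ = 1.3342 × 7.66 ns = 10.22 ns.
Distance: d = vΔt = 0.662 × 2.998×10⁸ m/s × 1.0220×10^-8 s = 2.03 m.

2.03 m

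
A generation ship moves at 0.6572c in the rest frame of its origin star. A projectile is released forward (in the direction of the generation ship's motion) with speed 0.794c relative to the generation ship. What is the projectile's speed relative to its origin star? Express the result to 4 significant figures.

0.9536c

Relativistic velocity addition: u = (u' + v)/(1 + u'v/c²), with u' = 0.794c and v = 0.6572c.
Numerator: 0.794 + 0.6572 = 1.4512. Denominator: 1 + (0.794)(0.6572) = 1.5218168.
u = 1.4512/1.5218168 = 0.9536, so the speed is 0.9536c.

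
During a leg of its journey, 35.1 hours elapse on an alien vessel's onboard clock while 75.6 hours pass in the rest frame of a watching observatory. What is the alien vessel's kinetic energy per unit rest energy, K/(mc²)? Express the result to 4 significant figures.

The time-dilation ratio gives γ = 75.6/35.1 = 2.15385.
Since K = (γ−1)mc², K/(mc²) = 2.15385 − 1 = 1.154.

1.154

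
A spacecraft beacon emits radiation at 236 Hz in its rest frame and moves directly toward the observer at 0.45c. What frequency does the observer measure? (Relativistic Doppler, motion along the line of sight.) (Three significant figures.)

Relativistic Doppler (source moving toward): f_obs = f_src · √((1+β)/(1−β)).
With β = 0.45: factor = √(1.45/0.55) = 1.6237.
f_obs = 236 × 1.6237 = 383 Hz.

383 Hz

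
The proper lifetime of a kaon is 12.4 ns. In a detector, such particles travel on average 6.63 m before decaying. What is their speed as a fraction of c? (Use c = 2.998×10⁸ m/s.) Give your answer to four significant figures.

0.8722c

d = βγcτ ⇒ βγ = d/(cτ) = 6.630 m / (3.71752 m) = 1.7834.
β = (βγ)/√(1+(βγ)²) = 1.7834/√4.18052 = 0.8722.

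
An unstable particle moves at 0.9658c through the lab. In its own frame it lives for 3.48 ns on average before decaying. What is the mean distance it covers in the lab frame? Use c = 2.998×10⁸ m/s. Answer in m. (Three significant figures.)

3.89 m

γ = 1/√(1 − β²) = 1/√(1 − 0.93276964) = 1/√0.06723036 = 1/0.259288 = 3.8567.
Lab-frame lifetime: Δt = γτ = 3.8567 × 3.48 ns = 13.421 ns.
Distance: d = vΔt = 0.9658 × 2.998×10⁸ m/s × 1.3421×10^-8 s = 3.89 m.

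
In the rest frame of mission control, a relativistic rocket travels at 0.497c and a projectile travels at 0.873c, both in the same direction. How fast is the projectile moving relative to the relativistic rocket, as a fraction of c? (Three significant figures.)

0.664c

Transform to the relativistic rocket's frame: u' = (u − v)/(1 − uv/c²).
u' = (0.873 − 0.497)/(1 − 0.873×0.497) = 0.376/0.566119 = 0.66417.
Speed in the relativistic rocket's frame: 0.664c (in the same direction).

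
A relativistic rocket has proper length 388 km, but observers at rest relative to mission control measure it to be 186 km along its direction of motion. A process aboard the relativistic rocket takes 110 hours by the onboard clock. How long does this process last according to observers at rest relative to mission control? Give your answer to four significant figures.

Length contraction gives γ = L₀/L = 388/186 = 2.08602.
The same γ dilates the second interval: 2.08602 × 110 hours = 229.5 hours.

229.5 hours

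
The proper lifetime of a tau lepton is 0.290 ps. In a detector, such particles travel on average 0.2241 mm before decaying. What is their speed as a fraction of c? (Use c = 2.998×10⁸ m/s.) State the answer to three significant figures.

Lab distance = (lab lifetime)·v = γτ·βc, so βγ = d/(cτ) = 2.241×10^-4/(2.998×10⁸ × 2.900×10^-13) = 2.5776.
With βγ = 2.5776: γ² = 1 + (βγ)² = 7.64402, and β = (βγ)/γ = 2.5776/2.76478 = 0.932.

0.932c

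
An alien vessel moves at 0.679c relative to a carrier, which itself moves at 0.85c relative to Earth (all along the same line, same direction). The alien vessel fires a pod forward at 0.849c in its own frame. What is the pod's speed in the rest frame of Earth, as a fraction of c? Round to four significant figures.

0.9975c

Compose velocities in two stages. Stage 1 (into S'): u₁ = (0.849+0.679)/(1+0.849×0.679) = 0.96925.
Stage 2 (into S): u = (0.96925+0.85)/(1+0.96925×0.85) = 0.99747, so the speed is 0.9975c.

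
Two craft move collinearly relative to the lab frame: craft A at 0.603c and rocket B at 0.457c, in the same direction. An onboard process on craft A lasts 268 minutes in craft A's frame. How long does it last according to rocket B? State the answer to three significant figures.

274 minutes

The velocity of craft A relative to rocket B is (0.603 − 0.457)c / (1 − 0.603×0.457) = 0.20154c; relative speed 0.20154c.
At |u| = 0.20154c, γ = (1 − 0.0406184)^(−1/2) = 1.0209.
Craft A's interval is proper; time dilation gives Δt_B = γΔτ = 1.0209 × 268 minutes = 274 minutes.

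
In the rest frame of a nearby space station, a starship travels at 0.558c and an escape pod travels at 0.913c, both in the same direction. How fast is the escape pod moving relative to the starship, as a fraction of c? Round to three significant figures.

0.724c

Transform to the starship's frame: u' = (u − v)/(1 − uv/c²).
u' = (0.913 − 0.558)/(1 − 0.913×0.558) = 0.355/0.490546 = 0.72368.
Speed in the starship's frame: 0.724c (in the same direction).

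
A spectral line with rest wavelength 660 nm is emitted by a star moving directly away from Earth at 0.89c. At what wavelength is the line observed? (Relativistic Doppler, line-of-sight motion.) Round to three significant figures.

Relativistic Doppler for wavelength: λ_obs = λ_src · √((1+β)/(1−β)).
With β = 0.89: factor = √(1.89/0.11) = 4.1451.
λ_obs = 660 × 4.1451 = 2740 nm.

2740 nm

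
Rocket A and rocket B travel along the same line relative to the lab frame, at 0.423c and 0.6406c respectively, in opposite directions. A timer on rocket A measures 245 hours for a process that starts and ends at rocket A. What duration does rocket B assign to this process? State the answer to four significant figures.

447.5 hours

The velocity of rocket A relative to rocket B is (0.423 + 0.6406)c / (1 + 0.423×0.6406) = 0.83684c; relative speed 0.83684c.
At |u| = 0.83684c, γ = (1 − 0.700301)^(−1/2) = 1.8267.
The clock on rocket A records proper time, so rocket B measures Δt = γΔτ = 1.8267 × 245 = 447.5 hours.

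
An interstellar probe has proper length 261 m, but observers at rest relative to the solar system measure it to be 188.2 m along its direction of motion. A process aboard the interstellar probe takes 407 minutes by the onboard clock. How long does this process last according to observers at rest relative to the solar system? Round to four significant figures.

564.4 minutes

Length contraction gives γ = L₀/L = 261/188.2 = 1.38682.
The same γ dilates the second interval: 1.38682 × 407 minutes = 564.4 minutes.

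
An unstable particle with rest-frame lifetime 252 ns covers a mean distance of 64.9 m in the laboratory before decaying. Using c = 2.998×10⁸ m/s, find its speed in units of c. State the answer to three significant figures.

0.652c

Let x = d/(cτ) = 64.90 m / (2.998×10⁸ m/s × 2.520×10^-7 s) = 0.85904. Since d = βγcτ, x = βγ = β/√(1−β²).
Solving: β² = x²/(1+x²) = 0.73795/1.73795 = 0.424609, so β = 0.652.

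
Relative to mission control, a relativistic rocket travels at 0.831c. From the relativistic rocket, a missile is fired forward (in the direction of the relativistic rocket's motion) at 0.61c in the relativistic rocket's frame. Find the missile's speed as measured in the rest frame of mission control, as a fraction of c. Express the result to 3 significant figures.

0.956c

In units of c, u = (u' + v)/(1 + u'v) with u' = 0.61 and v = 0.831.
Numerator: 0.61 + 0.831 = 1.441. Denominator: 1 + (0.61)(0.831) = 1.50691.
u = 1.441/1.50691 = 0.95626, so the speed is 0.956c.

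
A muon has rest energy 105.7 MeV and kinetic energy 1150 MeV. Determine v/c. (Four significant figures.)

0.9965

γ = 1 + K/(mc²) = 1 + 1150/105.7 = 11.88.
β = √(1 − 1/γ²) = √(1 − 0.00708544) = √0.99291456 = 0.9965.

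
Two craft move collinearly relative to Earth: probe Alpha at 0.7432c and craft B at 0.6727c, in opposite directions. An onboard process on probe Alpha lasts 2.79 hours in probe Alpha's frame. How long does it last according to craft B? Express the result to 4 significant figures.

8.453 hours

Speed of probe Alpha in craft B's frame: u = (v_A + v_B)/(1 + v_A v_B/c²) = (0.7432 + 0.6727)/(1 + 0.7432×0.6727) = 1.4159/1.49995064 = 0.94396; |u| = 0.94396c.
At |u| = 0.94396c, γ = (1 − 0.89106)^(−1/2) = 3.0297.
The clock on probe Alpha records proper time, so craft B measures Δt = γΔτ = 3.0297 × 2.79 = 8.453 hours.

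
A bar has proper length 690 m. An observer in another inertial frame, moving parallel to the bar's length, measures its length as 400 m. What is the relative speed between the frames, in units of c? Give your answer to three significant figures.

Length contraction gives γ = L₀/L = 690/400 = 1.725.
β = √(1 − 1/γ²) = √0.663936 = 0.815.

0.815c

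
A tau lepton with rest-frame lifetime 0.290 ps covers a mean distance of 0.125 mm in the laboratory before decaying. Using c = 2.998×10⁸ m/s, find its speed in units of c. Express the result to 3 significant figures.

0.821c

d = βγcτ ⇒ βγ = d/(cτ) = 1.250×10^-4 m / (8.6942×10^-5 m) = 1.4377.
β = (βγ)/√(1+(βγ)²) = 1.4377/√3.06698 = 0.821.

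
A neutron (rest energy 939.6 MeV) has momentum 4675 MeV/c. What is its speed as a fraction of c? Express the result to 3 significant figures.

0.980c

βγ = pc/(mc²) = 4675/939.6 = 4.9755.
Since γ² = 1 + (βγ)² = 25.7556, γ = √25.7556 = 5.075, and β = (βγ)/γ = 4.9755/5.075 = 0.980.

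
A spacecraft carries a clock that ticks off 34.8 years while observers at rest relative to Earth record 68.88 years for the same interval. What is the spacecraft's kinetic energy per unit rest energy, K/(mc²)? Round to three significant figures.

0.979

γ = Δt/Δτ = 68.88/34.8 = 1.97931.
Since K = (γ−1)mc², K/(mc²) = 1.97931 − 1 = 0.979.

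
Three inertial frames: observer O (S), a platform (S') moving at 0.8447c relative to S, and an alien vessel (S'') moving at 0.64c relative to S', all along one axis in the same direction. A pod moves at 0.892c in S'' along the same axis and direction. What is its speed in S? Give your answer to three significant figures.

Apply u = (u'+v)/(1+u'v) twice. Pod in the platform frame: (0.892+0.64)/(1+0.892·0.64) = 1.532/1.57088 = 0.97525c.
That velocity, transformed to the rest frame of observer O: (0.97525+0.8447)/(1+0.97525·0.8447) = 1.81995/1.823793675 = 0.99789c.

0.998c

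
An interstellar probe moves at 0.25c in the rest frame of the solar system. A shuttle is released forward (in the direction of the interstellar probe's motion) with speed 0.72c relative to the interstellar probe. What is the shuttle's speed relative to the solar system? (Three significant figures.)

0.822c

In units of c, u = (u' + v)/(1 + u'v) with u' = 0.72 and v = 0.25.
Numerator: 0.72 + 0.25 = 0.97. Denominator: 1 + (0.72)(0.25) = 1.18.
u = 0.97/1.18 = 0.82203, so the speed is 0.822c.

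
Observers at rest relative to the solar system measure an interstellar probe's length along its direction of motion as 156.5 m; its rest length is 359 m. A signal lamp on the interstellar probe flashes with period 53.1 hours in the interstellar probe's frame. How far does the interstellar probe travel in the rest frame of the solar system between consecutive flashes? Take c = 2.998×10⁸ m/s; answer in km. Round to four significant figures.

1.183×10^11 km

From L = L₀/γ: γ = 359/156.5 = 2.29393.
β = √(1 − 1/γ²) = 0.89998. Lab-frame period = γτ = 2.29393×53.1 hours = 121.81 hours. Distance = βc × γτ = 0.89998 × 2.998×10⁸ m/s × 438516 s = 1.1832×10^14 m = 1.183×10^11 km.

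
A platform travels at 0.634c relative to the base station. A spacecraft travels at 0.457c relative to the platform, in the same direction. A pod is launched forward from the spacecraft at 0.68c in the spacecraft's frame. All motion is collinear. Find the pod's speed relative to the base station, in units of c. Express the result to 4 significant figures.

Compose velocities in two stages. Stage 1 (into S'): u₁ = (0.68+0.457)/(1+0.68×0.457) = 0.86744.
Stage 2 (into S): u = (0.86744+0.634)/(1+0.86744×0.634) = 0.9687, so the speed is 0.9687c.

0.9687c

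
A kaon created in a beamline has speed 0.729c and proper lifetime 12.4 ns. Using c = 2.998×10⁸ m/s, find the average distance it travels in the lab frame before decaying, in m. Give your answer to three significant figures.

3.96 m

Lorentz factor: γ = (1 − 0.531441)^(−1/2) = 1.4609.
Lab-frame lifetime: Δt = γτ = 1.4609 × 12.4 ns = 18.115 ns.
Distance: d = vΔt = 0.729 × 2.998×10⁸ m/s × 1.8115×10^-8 s = 3.96 m.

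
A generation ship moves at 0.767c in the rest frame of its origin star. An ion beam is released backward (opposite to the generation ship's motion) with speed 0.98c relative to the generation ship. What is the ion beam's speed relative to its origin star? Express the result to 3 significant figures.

In units of c, u = (u' + v)/(1 + u'v) with u' = −0.98 and v = 0.767.
Numerator: −0.98 + 0.767 = −0.213. Denominator: 1 + (−0.98)(0.767) = 0.24834.
u = −0.213/0.24834 = −0.8577, so the speed is 0.858c.

0.858c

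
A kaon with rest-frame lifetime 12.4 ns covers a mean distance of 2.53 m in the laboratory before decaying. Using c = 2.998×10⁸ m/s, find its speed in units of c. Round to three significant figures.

0.563c

d = βγcτ ⇒ βγ = d/(cτ) = 2.530 m / (3.71752 m) = 0.68056.
β = (βγ)/√(1+(βγ)²) = 0.68056/√1.463162 = 0.563.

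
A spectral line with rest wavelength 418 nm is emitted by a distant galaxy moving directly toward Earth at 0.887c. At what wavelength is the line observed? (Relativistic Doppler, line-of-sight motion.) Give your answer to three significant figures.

Relativistic Doppler for wavelength: λ_obs = λ_src · √((1−β)/(1+β)).
With β = 0.887: factor = √(0.113/1.887) = 0.24471.
λ_obs = 418 × 0.24471 = 102 nm.

102 nm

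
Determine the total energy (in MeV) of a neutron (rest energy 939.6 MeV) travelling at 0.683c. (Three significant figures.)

γ = 1/√(1 − β²) = 1/√(1 − 0.466489) = 1/√0.533511 = 1/0.730418 = 1.3691.
Total energy: E = γmc² = 1.3691 × 939.6 MeV = 1290 MeV.

1290 MeV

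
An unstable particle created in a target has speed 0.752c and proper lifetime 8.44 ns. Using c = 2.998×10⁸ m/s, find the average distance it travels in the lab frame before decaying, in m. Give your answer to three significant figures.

γ = 1/√(1 − β²) = 1/√(1 − 0.565504) = 1/√0.434496 = 1/0.659163 = 1.5171.
Lab-frame lifetime: Δt = γτ = 1.5171 × 8.44 ns = 12.804 ns.
Distance: d = vΔt = 0.752 × 2.998×10⁸ m/s × 1.2804×10^-8 s = 2.89 m.

2.89 m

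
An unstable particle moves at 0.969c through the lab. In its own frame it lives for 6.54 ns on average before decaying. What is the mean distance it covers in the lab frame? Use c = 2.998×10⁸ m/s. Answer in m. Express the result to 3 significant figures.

7.69 m

With β = 0.969, γ = 1/√(1 − 0.969²) = 1/√0.061039 = 4.0476.
Lab-frame lifetime: Δt = γτ = 4.0476 × 6.54 ns = 26.471 ns.
Distance: d = vΔt = 0.969 × 2.998×10⁸ m/s × 2.6471×10^-8 s = 7.69 m.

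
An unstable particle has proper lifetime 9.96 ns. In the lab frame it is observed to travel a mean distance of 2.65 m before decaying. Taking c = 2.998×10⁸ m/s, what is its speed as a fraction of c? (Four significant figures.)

0.6638c

Lab distance = (lab lifetime)·v = γτ·βc, so βγ = d/(cτ) = 2.650/(2.998×10⁸ × 9.960×10^-9) = 0.88747.
With βγ = 0.88747: γ² = 1 + (βγ)² = 1.787603, and β = (βγ)/γ = 0.88747/1.33701 = 0.6638.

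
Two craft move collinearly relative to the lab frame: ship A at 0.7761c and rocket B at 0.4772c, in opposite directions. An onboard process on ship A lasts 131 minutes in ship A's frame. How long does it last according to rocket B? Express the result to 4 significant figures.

The velocity of ship A relative to rocket B is (0.7761 + 0.4772)c / (1 + 0.7761×0.4772) = 0.91458c; relative speed 0.91458c.
γ for this relative speed: γ = 1/√(1 − 0.836457) = 2.4728.
Ship A's interval is proper; time dilation gives Δt_B = γΔτ = 2.4728 × 131 minutes = 323.9 minutes.

323.9 minutes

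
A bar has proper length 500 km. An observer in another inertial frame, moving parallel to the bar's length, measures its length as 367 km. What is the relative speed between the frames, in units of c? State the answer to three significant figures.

0.679c

Length contraction gives γ = L₀/L = 500/367 = 1.3624.
β = √(1 − 1/γ²) = √0.461246 = 0.679.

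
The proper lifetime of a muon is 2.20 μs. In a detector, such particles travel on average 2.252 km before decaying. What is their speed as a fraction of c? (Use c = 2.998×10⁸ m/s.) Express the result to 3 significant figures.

Let x = d/(cτ) = 2252 m / (2.998×10⁸ m/s × 2.200×10^-6 s) = 3.4144. Since d = βγcτ, x = βγ = β/√(1−β²).
Solving: β² = x²/(1+x²) = 11.6581/12.6581 = 0.920999, so β = 0.960.

0.960c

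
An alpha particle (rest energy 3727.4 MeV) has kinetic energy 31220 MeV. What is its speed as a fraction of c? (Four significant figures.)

0.9943c

γ = 1 + K/(mc²) = 1 + 31220/3727.4 = 9.3758.
β = √(1 − 1/γ²) = √(1 − 0.0113758) = √0.9886242 = 0.9943.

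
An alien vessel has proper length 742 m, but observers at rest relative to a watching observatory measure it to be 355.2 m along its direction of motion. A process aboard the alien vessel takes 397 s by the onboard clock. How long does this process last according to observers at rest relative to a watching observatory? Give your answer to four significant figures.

829.3 s

From L = L₀/γ: γ = 742/355.2 = 2.08896.
Δt = γΔτ = 2.08896 × 397 = 829.3 s.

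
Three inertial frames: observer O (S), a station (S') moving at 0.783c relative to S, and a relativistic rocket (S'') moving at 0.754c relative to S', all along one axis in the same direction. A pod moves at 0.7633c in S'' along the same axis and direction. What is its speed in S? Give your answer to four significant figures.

0.9954c

First combine the pod and relativistic rocket (S''→S'): u₁ = (0.7633 + 0.754)/(1 + 0.7633×0.754) = 1.5173/1.5755282 = 0.96304.
Then combine with the station (S'→S): u = (0.96304 + 0.783)/(1 + 0.96304×0.783) = 1.74604/1.75406032 = 0.99543.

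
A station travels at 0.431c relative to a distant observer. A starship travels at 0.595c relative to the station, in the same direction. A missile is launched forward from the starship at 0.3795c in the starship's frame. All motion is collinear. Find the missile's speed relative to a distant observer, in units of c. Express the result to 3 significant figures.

Compose velocities in two stages. Stage 1 (into S'): u₁ = (0.3795+0.595)/(1+0.3795×0.595) = 0.79499.
Stage 2 (into S): u = (0.79499+0.431)/(1+0.79499×0.431) = 0.91312, so the speed is 0.913c.

0.913c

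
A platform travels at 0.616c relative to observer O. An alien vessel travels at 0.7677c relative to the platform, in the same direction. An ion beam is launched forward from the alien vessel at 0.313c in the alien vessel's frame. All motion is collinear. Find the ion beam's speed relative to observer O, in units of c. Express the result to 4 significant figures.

0.9678c

First combine the ion beam and alien vessel (S''→S'): u₁ = (0.313 + 0.7677)/(1 + 0.313×0.7677) = 1.0807/1.2402901 = 0.87133.
Then combine with the platform (S'→S): u = (0.87133 + 0.616)/(1 + 0.87133×0.616) = 1.48733/1.53673928 = 0.96785.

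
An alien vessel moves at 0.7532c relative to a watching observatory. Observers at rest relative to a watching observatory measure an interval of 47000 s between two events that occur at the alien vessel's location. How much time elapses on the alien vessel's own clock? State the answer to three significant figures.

γ = 1/√(1 − β²) = 1/√(1 − 0.56731024) = 1/√0.43268976 = 1/0.657792 = 1.5202.
The moving clock records proper time: Δτ = Δt/γ = 47000/1.5202 = 30900 s.

30900 s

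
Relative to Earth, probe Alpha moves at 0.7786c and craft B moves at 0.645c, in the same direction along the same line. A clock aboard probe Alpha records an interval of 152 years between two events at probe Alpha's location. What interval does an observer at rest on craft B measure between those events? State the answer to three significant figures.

Speed of probe Alpha in craft B's frame: u = (v_A − v_B)/(1 − v_A v_B/c²) = (0.7786 − 0.645)/(1 − 0.7786×0.645) = 0.1336/0.497803 = 0.26838; |u| = 0.26838c.
At |u| = 0.26838c, γ = (1 − 0.0720278)^(−1/2) = 1.0381.
The clock on probe Alpha records proper time, so craft B measures Δt = γΔτ = 1.0381 × 152 = 158 years.

158 years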